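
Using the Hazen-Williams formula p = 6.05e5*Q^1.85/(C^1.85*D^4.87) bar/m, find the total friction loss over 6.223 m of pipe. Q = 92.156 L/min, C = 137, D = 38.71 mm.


Q^1.85 = 4308.9
C^1.85 = 8972.9
D^4.87 = 5.4038e+07
p/m = 0.0053764 bar/m
p_total = 0.0053764 * 6.223 = 0.033457 bar

0.033457 bar


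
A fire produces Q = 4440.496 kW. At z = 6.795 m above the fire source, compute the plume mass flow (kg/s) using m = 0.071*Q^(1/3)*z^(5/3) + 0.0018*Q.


Q^(1/3) = 16.437
z^(5/3) = 24.377
First term = 0.071 * 16.437 * 24.377 = 28.448
Second term = 0.0018 * 4440.496 = 7.9929
m = 36.441 kg/s

36.441 kg/s


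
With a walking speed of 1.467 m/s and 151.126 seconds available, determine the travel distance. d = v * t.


d = 1.467 * 151.126 = 221.70 m

221.70 m


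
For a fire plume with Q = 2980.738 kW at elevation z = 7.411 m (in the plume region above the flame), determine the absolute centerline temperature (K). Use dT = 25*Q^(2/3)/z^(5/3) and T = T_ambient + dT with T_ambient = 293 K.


Q^(2/3) = 207.12
z^(5/3) = 28.171
dT = 25 * 207.12 / 28.171 = 183.81 K
T = 293 + 183.81 = 476.81 K

476.81 K


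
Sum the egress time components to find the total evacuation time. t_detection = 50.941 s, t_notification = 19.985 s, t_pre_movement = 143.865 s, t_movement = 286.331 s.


Total = 50.941 + 19.985 + 143.865 + 286.331 = 501.122 s

501.122 s


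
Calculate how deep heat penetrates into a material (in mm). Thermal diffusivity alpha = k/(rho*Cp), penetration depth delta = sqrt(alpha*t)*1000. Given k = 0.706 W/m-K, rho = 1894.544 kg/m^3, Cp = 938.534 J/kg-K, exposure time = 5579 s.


alpha = 0.706 / (1894.544 * 938.534) = 3.9705e-07 m^2/s
alpha * t = 0.0022152
delta = sqrt(0.0022152) * 1000 = 47.066 mm

47.066 mm


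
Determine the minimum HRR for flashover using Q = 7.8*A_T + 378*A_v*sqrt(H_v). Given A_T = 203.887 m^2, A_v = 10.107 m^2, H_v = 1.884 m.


7.8*A_T = 1590.3
sqrt(H_v) = 1.3726
378*A_v*sqrt(H_v) = 5243.9
Q = 1590.3 + 5243.9 = 6834.2 kW

6834.2 kW


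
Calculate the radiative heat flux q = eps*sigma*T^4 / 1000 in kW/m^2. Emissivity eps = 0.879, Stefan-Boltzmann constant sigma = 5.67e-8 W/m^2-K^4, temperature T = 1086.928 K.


T^4 = 1.3957e+12
q = 0.879 * 5.67e-8 * 1.3957e+12 / 1000 = 69.562 kW/m^2

69.562 kW/m^2


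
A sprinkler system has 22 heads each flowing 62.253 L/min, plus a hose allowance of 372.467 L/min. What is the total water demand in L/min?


Sprinkler demand = 22 * 62.253 = 1369.566 L/min
Total = 1369.566 + 372.467 = 1742.033 L/min

1742.033 L/min


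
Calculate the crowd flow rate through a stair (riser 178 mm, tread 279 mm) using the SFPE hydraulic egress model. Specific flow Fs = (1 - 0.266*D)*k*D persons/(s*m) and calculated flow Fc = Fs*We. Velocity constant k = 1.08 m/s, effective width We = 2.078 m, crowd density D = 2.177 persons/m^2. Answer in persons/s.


1 - 0.266*D = 1 - 0.266*2.177 = 0.42092
Fs = 0.42092 * 1.08 * 2.177 = 0.98965 persons/(s*m)
Fc = 0.98965 * 2.078 = 2.0565 persons/s

2.0565 persons/s


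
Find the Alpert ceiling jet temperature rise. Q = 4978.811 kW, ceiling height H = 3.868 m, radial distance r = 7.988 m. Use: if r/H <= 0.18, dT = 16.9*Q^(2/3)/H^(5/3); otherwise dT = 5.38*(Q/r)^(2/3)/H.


r/H = 7.988 / 3.868 = 2.0651
r/H > 0.18, so dT = 5.38*(Q/r)^(2/3)/H
Q/r = 623.29
(Q/r)^(2/3) = 72.967
dT = 5.38 * 72.967 / 3.868 = 101.49 K

101.49 K


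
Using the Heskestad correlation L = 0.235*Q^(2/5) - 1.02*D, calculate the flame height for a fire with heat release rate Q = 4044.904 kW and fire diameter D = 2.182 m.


Q^(2/5) = 27.718
0.235 * Q^(2/5) = 6.5138
1.02 * D = 2.2256
L = 4.2881 m

4.2881 m


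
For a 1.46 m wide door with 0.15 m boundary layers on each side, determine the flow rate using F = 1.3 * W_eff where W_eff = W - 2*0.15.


W_eff = 1.46 - 0.30 = 1.16 m
F = 1.3 * 1.16 = 1.508 persons/s

1.508 persons/s


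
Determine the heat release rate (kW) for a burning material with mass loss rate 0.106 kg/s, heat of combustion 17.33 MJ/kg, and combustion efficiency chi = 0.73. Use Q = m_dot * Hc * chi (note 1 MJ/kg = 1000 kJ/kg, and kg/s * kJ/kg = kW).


Hc = 17.33 MJ/kg = 17.33 * 1000 kJ/kg = 17330 kJ/kg
Q = 0.106 kg/s * 17330 kJ/kg * 0.73 = 1341.0 kW

1341.0 kW


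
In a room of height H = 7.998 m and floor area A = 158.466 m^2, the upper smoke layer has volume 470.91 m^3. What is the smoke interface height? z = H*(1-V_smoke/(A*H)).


V/(A*H) = 0.37155
1 - 0.37155 = 0.62845
z = 7.998 * 0.62845 = 5.0263 m

5.0263 m


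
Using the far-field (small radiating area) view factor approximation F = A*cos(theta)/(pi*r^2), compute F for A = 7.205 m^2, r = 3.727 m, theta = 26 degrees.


cos(26 deg) = 0.89879
pi*r^2 = 43.638
F = 7.205 * 0.89879 / 43.638 = 0.14840

0.14840


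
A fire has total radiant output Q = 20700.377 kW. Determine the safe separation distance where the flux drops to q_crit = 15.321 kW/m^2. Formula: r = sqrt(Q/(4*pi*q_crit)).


4*pi*q_crit = 192.53
Q/(4*pi*q_crit) = 107.52
r = sqrt(107.52) = 10.369 m

10.369 m


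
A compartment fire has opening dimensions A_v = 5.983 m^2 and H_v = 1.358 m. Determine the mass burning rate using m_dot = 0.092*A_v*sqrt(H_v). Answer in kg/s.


sqrt(H_v) = 1.1653
m_dot = 0.092 * 5.983 * 1.1653 = 0.64144 kg/s

0.64144 kg/s


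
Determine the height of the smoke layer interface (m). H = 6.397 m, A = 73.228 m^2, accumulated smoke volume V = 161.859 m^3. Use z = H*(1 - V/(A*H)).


V/(A*H) = 0.34553
1 - 0.34553 = 0.65447
z = 6.397 * 0.65447 = 4.1867 m

4.1867 m


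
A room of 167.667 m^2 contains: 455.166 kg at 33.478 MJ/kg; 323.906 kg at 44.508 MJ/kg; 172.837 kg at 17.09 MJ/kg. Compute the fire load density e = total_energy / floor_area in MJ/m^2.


Total energy = 455.166*33.478 + 323.906*44.508 + 172.837*17.09
= 15238.05 + 14416.41 + 2953.784
= 32608.24 MJ
e = 32608.24 / 167.667 = 194.48 MJ/m^2

194.48 MJ/m^2


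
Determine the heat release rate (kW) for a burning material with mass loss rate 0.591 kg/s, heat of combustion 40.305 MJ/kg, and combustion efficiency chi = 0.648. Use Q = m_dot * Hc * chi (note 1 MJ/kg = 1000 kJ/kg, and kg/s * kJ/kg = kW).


Hc = 40.305 MJ/kg = 40.305 * 1000 kJ/kg = 40305 kJ/kg
Q = 0.591 kg/s * 40305 kJ/kg * 0.648 = 15436 kW

15436 kW


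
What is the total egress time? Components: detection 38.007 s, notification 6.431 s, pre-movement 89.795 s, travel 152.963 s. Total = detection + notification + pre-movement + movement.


Total = 38.007 + 6.431 + 89.795 + 152.963 = 287.196 s

287.196 s


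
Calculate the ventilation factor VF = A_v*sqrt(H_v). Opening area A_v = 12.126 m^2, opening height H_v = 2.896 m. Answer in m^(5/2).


sqrt(H_v) = 1.7018
VF = 12.126 * 1.7018 = 20.636 m^(5/2)

20.636 m^(5/2)


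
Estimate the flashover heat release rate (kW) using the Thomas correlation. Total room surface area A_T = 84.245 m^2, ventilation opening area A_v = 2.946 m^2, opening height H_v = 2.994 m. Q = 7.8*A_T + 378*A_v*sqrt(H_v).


7.8*A_T = 657.111
sqrt(H_v) = 1.7303
378*A_v*sqrt(H_v) = 1926.9
Q = 657.111 + 1926.9 = 2584.0 kW

2584.0 kW


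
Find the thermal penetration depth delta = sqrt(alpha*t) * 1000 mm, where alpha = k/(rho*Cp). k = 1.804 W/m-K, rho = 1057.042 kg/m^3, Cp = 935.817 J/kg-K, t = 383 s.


alpha = 1.804 / (1057.042 * 935.817) = 1.8237e-06 m^2/s
alpha * t = 0.00069848
delta = sqrt(0.00069848) * 1000 = 26.429 mm

26.429 mm


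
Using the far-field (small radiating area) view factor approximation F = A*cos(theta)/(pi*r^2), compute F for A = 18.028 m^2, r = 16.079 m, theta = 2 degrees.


cos(2 deg) = 0.99939
pi*r^2 = 812.21
F = 18.028 * 0.99939 / 812.21 = 0.022183

0.022183


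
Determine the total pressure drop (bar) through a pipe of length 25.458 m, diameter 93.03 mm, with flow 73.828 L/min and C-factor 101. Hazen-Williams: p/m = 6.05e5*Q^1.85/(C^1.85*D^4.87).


Q^1.85 = 2859.0
C^1.85 = 5105.0
D^4.87 = 3.8654e+09
p/m = 8.7655e-05 bar/m
p_total = 8.7655e-05 * 25.458 = 0.0022315 bar

0.0022315 bar


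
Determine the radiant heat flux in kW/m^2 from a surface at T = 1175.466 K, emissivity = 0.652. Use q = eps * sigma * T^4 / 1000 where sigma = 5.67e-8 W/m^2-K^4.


T^4 = 1.9092e+12
q = 0.652 * 5.67e-8 * 1.9092e+12 / 1000 = 70.578 kW/m^2

70.578 kW/m^2


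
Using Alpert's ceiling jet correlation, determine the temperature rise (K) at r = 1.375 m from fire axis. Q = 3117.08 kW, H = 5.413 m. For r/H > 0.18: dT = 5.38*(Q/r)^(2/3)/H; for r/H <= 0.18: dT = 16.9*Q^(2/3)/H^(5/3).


r/H = 1.375 / 5.413 = 0.25402
r/H > 0.18, so dT = 5.38*(Q/r)^(2/3)/H
Q/r = 2267.0
(Q/r)^(2/3) = 172.57
dT = 5.38 * 172.57 / 5.413 = 171.52 K

171.52 K


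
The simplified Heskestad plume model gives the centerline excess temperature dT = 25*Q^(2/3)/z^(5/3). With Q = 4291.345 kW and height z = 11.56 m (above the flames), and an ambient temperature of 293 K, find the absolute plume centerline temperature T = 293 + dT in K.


Q^(2/3) = 264.08
z^(5/3) = 59.101
dT = 25 * 264.08 / 59.101 = 111.70 K
T = 293 + 111.70 = 404.70 K

404.70 K


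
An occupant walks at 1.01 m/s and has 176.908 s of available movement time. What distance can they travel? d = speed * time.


d = 1.01 * 176.908 = 178.68 m

178.68 m


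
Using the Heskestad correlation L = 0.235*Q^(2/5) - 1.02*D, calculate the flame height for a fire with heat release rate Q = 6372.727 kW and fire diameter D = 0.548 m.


Q^(2/5) = 33.245
0.235 * Q^(2/5) = 7.8126
1.02 * D = 0.55896
L = 7.2537 m

7.2537 m


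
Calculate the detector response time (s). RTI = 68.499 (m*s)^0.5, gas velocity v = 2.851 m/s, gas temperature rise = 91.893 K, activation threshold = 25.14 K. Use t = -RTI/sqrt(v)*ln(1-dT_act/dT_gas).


dT_act/dT_gas = 0.27358
ln(1 - 0.27358) = -0.31963
t = -68.499 / sqrt(2.851) * -0.31963 = 12.967 s

12.967 s


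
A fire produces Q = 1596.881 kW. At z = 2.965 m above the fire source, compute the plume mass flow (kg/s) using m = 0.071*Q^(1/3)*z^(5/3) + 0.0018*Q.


Q^(1/3) = 11.688
z^(5/3) = 6.1194
First term = 0.071 * 11.688 * 6.1194 = 5.0784
Second term = 0.0018 * 1596.881 = 2.8744
m = 7.9527 kg/s

7.9527 kg/s


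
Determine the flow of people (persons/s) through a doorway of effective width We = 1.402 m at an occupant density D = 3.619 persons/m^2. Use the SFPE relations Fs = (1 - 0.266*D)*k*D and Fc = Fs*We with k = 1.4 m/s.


1 - 0.266*D = 1 - 0.266*3.619 = 0.037346
Fs = 0.037346 * 1.4 * 3.619 = 0.18922 persons/(s*m)
Fc = 0.18922 * 1.402 = 0.26528 persons/s

0.26528 persons/s


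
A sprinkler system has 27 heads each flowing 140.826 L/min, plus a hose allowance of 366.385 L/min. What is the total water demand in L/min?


Sprinkler demand = 27 * 140.826 = 3802.302 L/min
Total = 3802.302 + 366.385 = 4168.687 L/min

4168.687 L/min


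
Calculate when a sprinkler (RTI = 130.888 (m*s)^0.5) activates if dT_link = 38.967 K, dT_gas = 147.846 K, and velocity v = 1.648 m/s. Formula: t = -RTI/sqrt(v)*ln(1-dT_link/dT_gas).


dT_link/dT_gas = 0.26356
ln(1 - 0.26356) = -0.30593
t = -130.888 / sqrt(1.648) * -0.30593 = 31.192 s

31.192 s


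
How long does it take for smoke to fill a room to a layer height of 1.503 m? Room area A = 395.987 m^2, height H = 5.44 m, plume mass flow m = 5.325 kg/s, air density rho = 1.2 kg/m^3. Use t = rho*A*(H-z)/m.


H - z = 3.937 m
t = 1.2 * 395.987 * 3.937 / 5.325 = 351.32 s

351.32 s


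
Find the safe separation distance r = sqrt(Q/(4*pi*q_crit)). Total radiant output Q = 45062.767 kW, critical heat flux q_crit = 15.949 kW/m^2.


4*pi*q_crit = 200.42
Q/(4*pi*q_crit) = 224.84
r = sqrt(224.84) = 14.995 m

14.995 m


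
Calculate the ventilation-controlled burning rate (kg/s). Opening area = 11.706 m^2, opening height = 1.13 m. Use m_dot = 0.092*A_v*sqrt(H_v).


sqrt(H_v) = 1.0630
m_dot = 0.092 * 11.706 * 1.0630 = 1.1448 kg/s

1.1448 kg/s


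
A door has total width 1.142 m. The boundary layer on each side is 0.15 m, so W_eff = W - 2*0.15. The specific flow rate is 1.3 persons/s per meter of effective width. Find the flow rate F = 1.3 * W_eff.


W_eff = 1.142 - 0.30 = 0.842 m
F = 1.3 * 0.842 = 1.0946 persons/s

1.0946 persons/s


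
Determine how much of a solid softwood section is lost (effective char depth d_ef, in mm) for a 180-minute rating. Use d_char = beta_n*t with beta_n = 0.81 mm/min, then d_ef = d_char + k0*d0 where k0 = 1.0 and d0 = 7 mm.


d_char = 0.81 * 180 = 145.8 mm
d_ef = 145.8 + 1.0*7 = 152.8 mm

152.8 mm


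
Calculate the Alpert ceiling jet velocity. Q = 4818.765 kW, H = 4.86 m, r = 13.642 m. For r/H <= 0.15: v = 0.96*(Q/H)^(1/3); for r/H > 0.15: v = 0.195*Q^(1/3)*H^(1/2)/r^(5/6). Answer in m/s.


r/H = 13.642 / 4.86 = 2.8070
r/H > 0.15, so v = 0.195*Q^(1/3)*H^(1/2)/r^(5/6)
Q^(1/3) = 16.891
H^(1/2) = 2.2045
r^(5/6) = 8.8253
v = 0.195 * 16.891 * 2.2045 / 8.8253 = 0.82275 m/s

0.82275 m/s


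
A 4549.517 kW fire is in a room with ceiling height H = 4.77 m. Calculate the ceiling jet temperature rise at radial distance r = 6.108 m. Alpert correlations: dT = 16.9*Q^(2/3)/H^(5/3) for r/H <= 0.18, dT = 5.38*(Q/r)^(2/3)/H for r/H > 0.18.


r/H = 6.108 / 4.77 = 1.2805
r/H > 0.18, so dT = 5.38*(Q/r)^(2/3)/H
Q/r = 744.85
(Q/r)^(2/3) = 82.170
dT = 5.38 * 82.170 / 4.77 = 92.678 K

92.678 K


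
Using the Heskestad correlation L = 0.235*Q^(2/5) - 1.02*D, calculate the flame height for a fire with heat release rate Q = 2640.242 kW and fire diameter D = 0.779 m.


Q^(2/5) = 23.370
0.235 * Q^(2/5) = 5.4919
1.02 * D = 0.79458
L = 4.6974 m

4.6974 m


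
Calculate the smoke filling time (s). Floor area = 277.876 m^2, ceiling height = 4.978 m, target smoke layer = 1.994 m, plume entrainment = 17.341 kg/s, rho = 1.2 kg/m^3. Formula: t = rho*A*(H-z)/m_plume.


H - z = 2.984 m
t = 1.2 * 277.876 * 2.984 / 17.341 = 57.380 s

57.380 s


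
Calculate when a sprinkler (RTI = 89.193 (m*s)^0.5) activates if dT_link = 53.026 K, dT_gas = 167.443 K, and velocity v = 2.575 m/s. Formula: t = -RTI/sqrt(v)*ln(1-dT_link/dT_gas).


dT_link/dT_gas = 0.31668
ln(1 - 0.31668) = -0.38079
t = -89.193 / sqrt(2.575) * -0.38079 = 21.166 s

21.166 s


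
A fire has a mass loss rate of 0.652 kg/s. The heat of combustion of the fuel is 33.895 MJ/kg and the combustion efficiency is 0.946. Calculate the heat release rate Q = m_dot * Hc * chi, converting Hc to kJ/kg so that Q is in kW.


Hc = 33.895 MJ/kg = 33.895 * 1000 kJ/kg = 33895 kJ/kg
Q = 0.652 kg/s * 33895 kJ/kg * 0.946 = 20906 kW

20906 kW


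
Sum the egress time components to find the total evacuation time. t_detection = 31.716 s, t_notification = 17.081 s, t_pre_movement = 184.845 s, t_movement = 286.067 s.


Total = 31.716 + 17.081 + 184.845 + 286.067 = 519.709 s

519.709 s


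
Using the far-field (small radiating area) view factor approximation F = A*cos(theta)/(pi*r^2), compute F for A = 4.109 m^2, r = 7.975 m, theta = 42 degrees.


cos(42 deg) = 0.74314
pi*r^2 = 199.81
F = 4.109 * 0.74314 / 199.81 = 0.015283

0.015283


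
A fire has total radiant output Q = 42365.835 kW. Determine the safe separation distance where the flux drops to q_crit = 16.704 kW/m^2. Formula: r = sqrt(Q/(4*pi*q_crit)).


4*pi*q_crit = 209.91
Q/(4*pi*q_crit) = 201.83
r = sqrt(201.83) = 14.207 m

14.207 m


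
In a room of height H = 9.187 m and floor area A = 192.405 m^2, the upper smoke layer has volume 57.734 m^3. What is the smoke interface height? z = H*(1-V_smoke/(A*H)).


V/(A*H) = 0.032662
1 - 0.032662 = 0.96734
z = 9.187 * 0.96734 = 8.8869 m

8.8869 m


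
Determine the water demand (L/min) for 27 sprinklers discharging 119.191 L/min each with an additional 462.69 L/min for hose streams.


Sprinkler demand = 27 * 119.191 = 3218.157 L/min
Total = 3218.157 + 462.69 = 3680.847 L/min

3680.847 L/min


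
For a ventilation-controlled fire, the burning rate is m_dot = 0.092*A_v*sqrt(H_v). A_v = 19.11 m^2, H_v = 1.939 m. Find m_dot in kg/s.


sqrt(H_v) = 1.3925
m_dot = 0.092 * 19.11 * 1.3925 = 2.4481 kg/s

2.4481 kg/s


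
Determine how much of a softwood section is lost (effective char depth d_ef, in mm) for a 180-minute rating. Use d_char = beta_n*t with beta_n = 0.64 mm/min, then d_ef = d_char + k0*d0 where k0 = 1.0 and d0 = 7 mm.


d_char = 0.64 * 180 = 115.2 mm
d_ef = 115.2 + 1.0*7 = 122.2 mm

122.2 mm


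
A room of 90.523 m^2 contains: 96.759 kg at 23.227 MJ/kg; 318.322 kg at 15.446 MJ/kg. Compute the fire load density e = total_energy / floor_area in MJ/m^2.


Total energy = 96.759*23.227 + 318.322*15.446
= 2247.421 + 4916.802
= 7164.223 MJ
e = 7164.223 / 90.523 = 79.143 MJ/m^2

79.143 MJ/m^2


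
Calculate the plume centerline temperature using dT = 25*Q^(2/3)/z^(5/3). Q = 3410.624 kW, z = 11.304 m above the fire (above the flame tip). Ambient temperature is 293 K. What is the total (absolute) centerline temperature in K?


Q^(2/3) = 226.58
z^(5/3) = 56.936
dT = 25 * 226.58 / 56.936 = 99.489 K
T = 293 + 99.489 = 392.49 K

392.49 K


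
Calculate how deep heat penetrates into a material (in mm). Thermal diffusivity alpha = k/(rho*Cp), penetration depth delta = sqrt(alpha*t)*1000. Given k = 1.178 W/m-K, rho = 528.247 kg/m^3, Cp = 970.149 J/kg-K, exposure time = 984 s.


alpha = 1.178 / (528.247 * 970.149) = 2.2986e-06 m^2/s
alpha * t = 0.0022619
delta = sqrt(0.0022619) * 1000 = 47.559 mm

47.559 mm


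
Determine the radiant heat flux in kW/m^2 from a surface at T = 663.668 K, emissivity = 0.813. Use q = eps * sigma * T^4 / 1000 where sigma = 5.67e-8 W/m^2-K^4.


T^4 = 1.9400e+11
q = 0.813 * 5.67e-8 * 1.9400e+11 / 1000 = 8.9429 kW/m^2

8.9429 kW/m^2


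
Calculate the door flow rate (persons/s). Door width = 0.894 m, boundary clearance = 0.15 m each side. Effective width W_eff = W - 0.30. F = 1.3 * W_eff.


W_eff = 0.894 - 0.30 = 0.594 m
F = 1.3 * 0.594 = 0.77220 persons/s

0.77220 persons/s


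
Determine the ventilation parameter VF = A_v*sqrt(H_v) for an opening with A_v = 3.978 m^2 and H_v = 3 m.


sqrt(H_v) = 1.7321
VF = 3.978 * 1.7321 = 6.8901 m^(5/2)

6.8901 m^(5/2)


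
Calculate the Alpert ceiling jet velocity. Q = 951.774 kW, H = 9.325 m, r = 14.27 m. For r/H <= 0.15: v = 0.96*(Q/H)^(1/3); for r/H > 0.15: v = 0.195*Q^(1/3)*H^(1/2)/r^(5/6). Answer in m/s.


r/H = 14.27 / 9.325 = 1.5303
r/H > 0.15, so v = 0.195*Q^(1/3)*H^(1/2)/r^(5/6)
Q^(1/3) = 9.8366
H^(1/2) = 3.0537
r^(5/6) = 9.1626
v = 0.195 * 9.8366 * 3.0537 / 9.1626 = 0.63927 m/s

0.63927 m/s


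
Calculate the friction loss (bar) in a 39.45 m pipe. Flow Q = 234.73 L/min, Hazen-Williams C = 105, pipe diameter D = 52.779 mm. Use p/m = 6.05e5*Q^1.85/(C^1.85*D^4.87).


Q^1.85 = 24297
C^1.85 = 5485.3
D^4.87 = 2.4456e+08
p/m = 0.010958 bar/m
p_total = 0.010958 * 39.45 = 0.43228 bar

0.43228 bar


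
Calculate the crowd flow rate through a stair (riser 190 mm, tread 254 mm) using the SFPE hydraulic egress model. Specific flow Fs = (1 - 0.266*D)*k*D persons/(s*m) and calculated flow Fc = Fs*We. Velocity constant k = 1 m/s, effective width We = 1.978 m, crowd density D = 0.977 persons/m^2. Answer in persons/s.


1 - 0.266*D = 1 - 0.266*0.977 = 0.74012
Fs = 0.74012 * 1 * 0.977 = 0.72310 persons/(s*m)
Fc = 0.72310 * 1.978 = 1.4303 persons/s

1.4303 persons/s


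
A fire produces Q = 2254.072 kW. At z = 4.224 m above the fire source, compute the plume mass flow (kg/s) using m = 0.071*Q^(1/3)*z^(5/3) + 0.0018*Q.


Q^(1/3) = 13.112
z^(5/3) = 11.038
First term = 0.071 * 13.112 * 11.038 = 10.275
Second term = 0.0018 * 2254.072 = 4.0573
m = 14.332 kg/s

14.332 kg/s


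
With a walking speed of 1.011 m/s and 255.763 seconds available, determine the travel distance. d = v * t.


d = 1.011 * 255.763 = 258.58 m

258.58 m


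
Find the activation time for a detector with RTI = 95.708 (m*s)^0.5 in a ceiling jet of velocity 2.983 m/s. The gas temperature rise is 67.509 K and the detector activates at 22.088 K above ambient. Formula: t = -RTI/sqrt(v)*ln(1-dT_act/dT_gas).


dT_act/dT_gas = 0.32719
ln(1 - 0.32719) = -0.39629
t = -95.708 / sqrt(2.983) * -0.39629 = 21.960 s

21.960 s


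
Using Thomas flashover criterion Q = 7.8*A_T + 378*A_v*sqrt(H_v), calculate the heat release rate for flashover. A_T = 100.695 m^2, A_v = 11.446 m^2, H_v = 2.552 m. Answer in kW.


7.8*A_T = 785.421
sqrt(H_v) = 1.5975
378*A_v*sqrt(H_v) = 6911.7
Q = 785.421 + 6911.7 = 7697.1 kW

7697.1 kW


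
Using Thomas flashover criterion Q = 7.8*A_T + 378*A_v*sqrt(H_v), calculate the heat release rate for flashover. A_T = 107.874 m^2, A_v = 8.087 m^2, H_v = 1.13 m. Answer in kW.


7.8*A_T = 841.42
sqrt(H_v) = 1.0630
378*A_v*sqrt(H_v) = 3249.5
Q = 841.42 + 3249.5 = 4090.9 kW

4090.9 kW


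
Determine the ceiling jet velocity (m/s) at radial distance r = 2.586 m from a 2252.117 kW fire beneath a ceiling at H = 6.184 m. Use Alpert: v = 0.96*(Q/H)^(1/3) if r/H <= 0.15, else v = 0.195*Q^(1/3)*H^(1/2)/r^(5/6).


r/H = 2.586 / 6.184 = 0.41818
r/H > 0.15, so v = 0.195*Q^(1/3)*H^(1/2)/r^(5/6)
Q^(1/3) = 13.108
H^(1/2) = 2.4868
r^(5/6) = 2.2073
v = 0.195 * 13.108 * 2.4868 / 2.2073 = 2.8797 m/s

2.8797 m/s


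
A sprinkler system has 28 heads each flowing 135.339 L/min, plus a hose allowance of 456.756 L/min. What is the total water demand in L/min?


Sprinkler demand = 28 * 135.339 = 3789.492 L/min
Total = 3789.492 + 456.756 = 4246.248 L/min

4246.248 L/min


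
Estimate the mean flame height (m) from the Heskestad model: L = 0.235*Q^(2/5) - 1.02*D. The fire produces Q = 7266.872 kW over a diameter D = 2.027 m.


Q^(2/5) = 35.038
0.235 * Q^(2/5) = 8.2339
1.02 * D = 2.0675
L = 6.1664 m

6.1664 m


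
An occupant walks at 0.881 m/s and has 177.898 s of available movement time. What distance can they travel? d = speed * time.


d = 0.881 * 177.898 = 156.73 m

156.73 m


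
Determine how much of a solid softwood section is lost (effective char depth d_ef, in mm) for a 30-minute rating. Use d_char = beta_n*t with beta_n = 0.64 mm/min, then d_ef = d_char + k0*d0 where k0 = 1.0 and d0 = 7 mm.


d_char = 0.64 * 30 = 19.2 mm
d_ef = 19.2 + 1.0*7 = 26.2 mm

26.2 mm


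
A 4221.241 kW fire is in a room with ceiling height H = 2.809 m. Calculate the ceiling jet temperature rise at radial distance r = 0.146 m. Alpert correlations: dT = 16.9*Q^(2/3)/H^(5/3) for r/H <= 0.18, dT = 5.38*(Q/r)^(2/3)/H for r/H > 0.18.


r/H = 0.146 / 2.809 = 0.051976
r/H <= 0.18, so dT = 16.9*Q^(2/3)/H^(5/3)
Q^(2/3) = 261.19
H^(5/3) = 5.5922
dT = 16.9 * 261.19 / 5.5922 = 789.33 K

789.33 K


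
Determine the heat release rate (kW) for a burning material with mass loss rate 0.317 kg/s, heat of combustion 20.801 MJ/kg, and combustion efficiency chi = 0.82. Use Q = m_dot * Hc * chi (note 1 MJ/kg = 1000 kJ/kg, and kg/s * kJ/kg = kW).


Hc = 20.801 MJ/kg = 20.801 * 1000 kJ/kg = 20801 kJ/kg
Q = 0.317 kg/s * 20801 kJ/kg * 0.82 = 5407.0 kW

5407.0 kW


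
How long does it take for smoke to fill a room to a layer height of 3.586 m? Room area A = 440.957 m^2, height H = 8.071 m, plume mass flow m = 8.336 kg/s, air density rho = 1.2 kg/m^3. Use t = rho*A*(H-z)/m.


H - z = 4.485 m
t = 1.2 * 440.957 * 4.485 / 8.336 = 284.70 s

284.70 s


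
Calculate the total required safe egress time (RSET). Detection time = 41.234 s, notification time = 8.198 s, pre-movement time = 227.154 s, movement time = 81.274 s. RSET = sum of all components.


Total = 41.234 + 8.198 + 227.154 + 81.274 = 357.86 s

357.86 s


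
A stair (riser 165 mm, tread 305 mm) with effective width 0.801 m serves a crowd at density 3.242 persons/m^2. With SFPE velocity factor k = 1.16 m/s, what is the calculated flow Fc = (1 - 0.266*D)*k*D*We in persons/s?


1 - 0.266*D = 1 - 0.266*3.242 = 0.13763
Fs = 0.13763 * 1.16 * 3.242 = 0.51758 persons/(s*m)
Fc = 0.51758 * 0.801 = 0.41458 persons/s

0.41458 persons/s


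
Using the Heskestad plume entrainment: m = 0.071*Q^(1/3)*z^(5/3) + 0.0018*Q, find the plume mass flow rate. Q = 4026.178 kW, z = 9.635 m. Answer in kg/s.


Q^(1/3) = 15.909
z^(5/3) = 43.627
First term = 0.071 * 15.909 * 43.627 = 49.277
Second term = 0.0018 * 4026.178 = 7.2471
m = 56.524 kg/s

56.524 kg/s


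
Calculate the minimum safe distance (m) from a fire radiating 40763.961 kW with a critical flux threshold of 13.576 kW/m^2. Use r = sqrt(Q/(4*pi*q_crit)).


4*pi*q_crit = 170.60
Q/(4*pi*q_crit) = 238.94
r = sqrt(238.94) = 15.458 m

15.458 m


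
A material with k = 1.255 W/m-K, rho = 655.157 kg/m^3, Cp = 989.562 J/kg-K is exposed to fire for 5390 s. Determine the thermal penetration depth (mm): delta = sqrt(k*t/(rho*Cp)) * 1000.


alpha = 1.255 / (655.157 * 989.562) = 1.9358e-06 m^2/s
alpha * t = 0.010434
delta = sqrt(0.010434) * 1000 = 102.15 mm

102.15 mm


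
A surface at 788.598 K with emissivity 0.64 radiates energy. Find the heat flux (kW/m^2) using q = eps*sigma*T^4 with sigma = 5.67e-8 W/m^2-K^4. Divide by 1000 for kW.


T^4 = 3.8674e+11
q = 0.64 * 5.67e-8 * 3.8674e+11 / 1000 = 14.034 kW/m^2

14.034 kW/m^2


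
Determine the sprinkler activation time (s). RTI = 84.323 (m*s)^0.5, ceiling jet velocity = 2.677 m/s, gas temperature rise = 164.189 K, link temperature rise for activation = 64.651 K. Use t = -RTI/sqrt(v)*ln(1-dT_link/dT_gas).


dT_link/dT_gas = 0.39376
ln(1 - 0.39376) = -0.50048
t = -84.323 / sqrt(2.677) * -0.50048 = 25.793 s

25.793 s


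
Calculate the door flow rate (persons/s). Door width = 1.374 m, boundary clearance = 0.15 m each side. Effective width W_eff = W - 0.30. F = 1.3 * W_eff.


W_eff = 1.374 - 0.30 = 1.074 m
F = 1.3 * 1.074 = 1.3962 persons/s

1.3962 persons/s


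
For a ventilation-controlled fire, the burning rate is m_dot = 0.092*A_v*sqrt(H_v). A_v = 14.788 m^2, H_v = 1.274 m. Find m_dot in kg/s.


sqrt(H_v) = 1.1287
m_dot = 0.092 * 14.788 * 1.1287 = 1.5356 kg/s

1.5356 kg/s


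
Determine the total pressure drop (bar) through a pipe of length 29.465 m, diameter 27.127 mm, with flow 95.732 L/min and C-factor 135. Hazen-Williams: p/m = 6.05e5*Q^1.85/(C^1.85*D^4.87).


Q^1.85 = 4623.3
C^1.85 = 8732.1
D^4.87 = 9564595
p/m = 0.033491 bar/m
p_total = 0.033491 * 29.465 = 0.98681 bar

0.98681 bar


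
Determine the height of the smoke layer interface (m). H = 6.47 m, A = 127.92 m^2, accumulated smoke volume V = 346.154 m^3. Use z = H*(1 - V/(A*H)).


V/(A*H) = 0.41824
1 - 0.41824 = 0.58176
z = 6.47 * 0.58176 = 3.7640 m

3.7640 m


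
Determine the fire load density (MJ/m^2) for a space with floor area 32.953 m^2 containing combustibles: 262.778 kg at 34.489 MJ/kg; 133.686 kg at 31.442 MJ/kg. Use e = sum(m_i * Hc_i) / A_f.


Total energy = 262.778*34.489 + 133.686*31.442
= 9062.950 + 4203.355
= 13266.31 MJ
e = 13266.31 / 32.953 = 402.58 MJ/m^2

402.58 MJ/m^2


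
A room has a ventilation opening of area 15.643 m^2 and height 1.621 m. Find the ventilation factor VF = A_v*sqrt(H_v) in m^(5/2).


sqrt(H_v) = 1.2732
VF = 15.643 * 1.2732 = 19.916 m^(5/2)

19.916 m^(5/2)


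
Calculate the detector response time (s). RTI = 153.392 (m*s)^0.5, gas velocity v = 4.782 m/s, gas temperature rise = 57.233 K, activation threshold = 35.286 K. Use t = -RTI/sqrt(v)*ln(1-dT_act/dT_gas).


dT_act/dT_gas = 0.61653
ln(1 - 0.61653) = -0.95850
t = -153.392 / sqrt(4.782) * -0.95850 = 67.234 s

67.234 s


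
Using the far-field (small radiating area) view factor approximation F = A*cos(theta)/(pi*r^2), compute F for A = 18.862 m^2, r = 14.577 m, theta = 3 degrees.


cos(3 deg) = 0.99863
pi*r^2 = 667.55
F = 18.862 * 0.99863 / 667.55 = 0.028217

0.028217


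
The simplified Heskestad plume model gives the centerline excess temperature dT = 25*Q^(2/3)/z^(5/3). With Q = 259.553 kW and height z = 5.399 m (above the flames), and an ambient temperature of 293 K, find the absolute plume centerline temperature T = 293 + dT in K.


Q^(2/3) = 40.690
z^(5/3) = 16.616
dT = 25 * 40.690 / 16.616 = 61.221 K
T = 293 + 61.221 = 354.22 K

354.22 K


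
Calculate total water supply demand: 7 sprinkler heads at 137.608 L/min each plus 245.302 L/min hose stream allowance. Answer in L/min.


Sprinkler demand = 7 * 137.608 = 963.256 L/min
Total = 963.256 + 245.302 = 1208.558 L/min

1208.558 L/min


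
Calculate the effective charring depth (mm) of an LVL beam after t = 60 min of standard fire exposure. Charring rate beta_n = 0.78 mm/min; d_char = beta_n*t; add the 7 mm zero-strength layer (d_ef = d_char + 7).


d_char = 0.78 * 60 = 46.8 mm
d_ef = 46.8 + 1.0*7 = 53.8 mm

53.8 mm


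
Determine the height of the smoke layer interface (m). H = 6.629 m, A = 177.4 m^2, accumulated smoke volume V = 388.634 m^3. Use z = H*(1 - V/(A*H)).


V/(A*H) = 0.33048
1 - 0.33048 = 0.66952
z = 6.629 * 0.66952 = 4.4383 m

4.4383 m


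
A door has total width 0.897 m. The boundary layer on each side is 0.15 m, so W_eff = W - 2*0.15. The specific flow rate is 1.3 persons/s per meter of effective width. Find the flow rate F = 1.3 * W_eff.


W_eff = 0.897 - 0.30 = 0.597 m
F = 1.3 * 0.597 = 0.77610 persons/s

0.77610 persons/s


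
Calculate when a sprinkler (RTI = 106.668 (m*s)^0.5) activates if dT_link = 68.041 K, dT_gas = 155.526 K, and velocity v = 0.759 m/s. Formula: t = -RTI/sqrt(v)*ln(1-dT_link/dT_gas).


dT_link/dT_gas = 0.43749
ln(1 - 0.43749) = -0.57535
t = -106.668 / sqrt(0.759) * -0.57535 = 70.444 s

70.444 s


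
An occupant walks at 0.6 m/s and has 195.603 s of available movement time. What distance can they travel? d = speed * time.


d = 0.6 * 195.603 = 117.36 m

117.36 m


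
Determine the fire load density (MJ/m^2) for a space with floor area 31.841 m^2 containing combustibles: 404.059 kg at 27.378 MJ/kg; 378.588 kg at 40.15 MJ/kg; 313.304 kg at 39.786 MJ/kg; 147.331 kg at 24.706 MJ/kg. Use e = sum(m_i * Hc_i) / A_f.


Total energy = 404.059*27.378 + 378.588*40.15 + 313.304*39.786 + 147.331*24.706
= 11062.33 + 15200.31 + 12465.11 + 3639.960
= 42367.71 MJ
e = 42367.71 / 31.841 = 1330.6 MJ/m^2

1330.6 MJ/m^2


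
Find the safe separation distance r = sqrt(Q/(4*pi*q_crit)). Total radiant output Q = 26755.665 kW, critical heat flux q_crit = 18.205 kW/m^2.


4*pi*q_crit = 228.77
Q/(4*pi*q_crit) = 116.95
r = sqrt(116.95) = 10.815 m

10.815 m


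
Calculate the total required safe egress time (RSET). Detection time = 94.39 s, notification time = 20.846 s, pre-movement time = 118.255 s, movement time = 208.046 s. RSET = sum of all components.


Total = 94.39 + 20.846 + 118.255 + 208.046 = 441.537 s

441.537 s


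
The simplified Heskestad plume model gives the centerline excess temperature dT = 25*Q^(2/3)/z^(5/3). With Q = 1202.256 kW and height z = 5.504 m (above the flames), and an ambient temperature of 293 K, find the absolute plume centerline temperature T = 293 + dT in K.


Q^(2/3) = 113.07
z^(5/3) = 17.158
dT = 25 * 113.07 / 17.158 = 164.74 K
T = 293 + 164.74 = 457.74 K

457.74 K


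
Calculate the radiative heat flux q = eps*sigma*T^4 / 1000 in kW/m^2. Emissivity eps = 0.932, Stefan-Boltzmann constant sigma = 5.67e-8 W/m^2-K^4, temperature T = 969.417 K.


T^4 = 8.8317e+11
q = 0.932 * 5.67e-8 * 8.8317e+11 / 1000 = 46.670 kW/m^2

46.670 kW/m^2


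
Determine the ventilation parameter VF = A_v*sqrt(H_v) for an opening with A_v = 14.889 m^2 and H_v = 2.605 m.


sqrt(H_v) = 1.6140
VF = 14.889 * 1.6140 = 24.031 m^(5/2)

24.031 m^(5/2)


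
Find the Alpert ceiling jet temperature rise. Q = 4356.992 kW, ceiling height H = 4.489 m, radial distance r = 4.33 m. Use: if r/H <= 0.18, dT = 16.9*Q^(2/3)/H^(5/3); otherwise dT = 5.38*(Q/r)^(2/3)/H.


r/H = 4.33 / 4.489 = 0.96458
r/H > 0.18, so dT = 5.38*(Q/r)^(2/3)/H
Q/r = 1006.2
(Q/r)^(2/3) = 100.42
dT = 5.38 * 100.42 / 4.489 = 120.35 K

120.35 K


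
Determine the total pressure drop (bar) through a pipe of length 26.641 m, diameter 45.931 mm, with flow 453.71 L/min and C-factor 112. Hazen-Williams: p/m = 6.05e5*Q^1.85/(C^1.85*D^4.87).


Q^1.85 = 82232
C^1.85 = 6180.9
D^4.87 = 1.2430e+08
p/m = 0.064757 bar/m
p_total = 0.064757 * 26.641 = 1.7252 bar

1.7252 bar


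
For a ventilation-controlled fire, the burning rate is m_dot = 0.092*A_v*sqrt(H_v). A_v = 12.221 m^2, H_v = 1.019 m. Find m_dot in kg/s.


sqrt(H_v) = 1.0095
m_dot = 0.092 * 12.221 * 1.0095 = 1.1350 kg/s

1.1350 kg/s


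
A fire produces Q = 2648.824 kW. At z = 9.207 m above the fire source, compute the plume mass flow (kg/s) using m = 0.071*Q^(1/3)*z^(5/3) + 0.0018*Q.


Q^(1/3) = 13.836
z^(5/3) = 40.445
First term = 0.071 * 13.836 * 40.445 = 39.732
Second term = 0.0018 * 2648.824 = 4.7679
m = 44.500 kg/s

44.500 kg/s


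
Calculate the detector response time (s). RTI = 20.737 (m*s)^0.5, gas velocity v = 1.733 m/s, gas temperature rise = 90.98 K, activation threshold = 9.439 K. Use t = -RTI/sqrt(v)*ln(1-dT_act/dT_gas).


dT_act/dT_gas = 0.10375
ln(1 - 0.10375) = -0.10953
t = -20.737 / sqrt(1.733) * -0.10953 = 1.7254 s

1.7254 s


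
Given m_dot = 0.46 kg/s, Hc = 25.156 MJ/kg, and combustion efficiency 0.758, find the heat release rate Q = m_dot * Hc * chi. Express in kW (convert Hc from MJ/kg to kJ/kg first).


Hc = 25.156 MJ/kg = 25.156 * 1000 kJ/kg = 25156 kJ/kg
Q = 0.46 kg/s * 25156 kJ/kg * 0.758 = 8771.4 kW

8771.4 kW


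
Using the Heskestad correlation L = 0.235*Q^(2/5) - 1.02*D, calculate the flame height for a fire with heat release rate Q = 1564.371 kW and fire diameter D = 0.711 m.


Q^(2/5) = 18.956
0.235 * Q^(2/5) = 4.4545
1.02 * D = 0.72522
L = 3.7293 m

3.7293 m


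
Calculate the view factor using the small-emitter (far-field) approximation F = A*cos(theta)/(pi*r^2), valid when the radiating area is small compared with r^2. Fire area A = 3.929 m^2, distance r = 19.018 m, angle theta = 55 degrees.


cos(55 deg) = 0.57358
pi*r^2 = 1136.3
F = 3.929 * 0.57358 / 1136.3 = 0.0019833

0.0019833


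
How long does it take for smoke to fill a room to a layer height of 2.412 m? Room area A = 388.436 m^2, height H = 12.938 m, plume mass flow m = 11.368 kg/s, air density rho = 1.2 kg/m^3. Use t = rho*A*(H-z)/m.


H - z = 10.526 m
t = 1.2 * 388.436 * 10.526 / 11.368 = 431.60 s

431.60 s


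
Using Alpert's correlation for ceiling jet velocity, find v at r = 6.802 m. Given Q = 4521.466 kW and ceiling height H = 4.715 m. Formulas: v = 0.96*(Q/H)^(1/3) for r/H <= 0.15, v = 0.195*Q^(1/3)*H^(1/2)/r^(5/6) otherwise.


r/H = 6.802 / 4.715 = 1.4426
r/H > 0.15, so v = 0.195*Q^(1/3)*H^(1/2)/r^(5/6)
Q^(1/3) = 16.536
H^(1/2) = 2.1714
r^(5/6) = 4.9416
v = 0.195 * 16.536 * 2.1714 / 4.9416 = 1.4169 m/s

1.4169 m/s


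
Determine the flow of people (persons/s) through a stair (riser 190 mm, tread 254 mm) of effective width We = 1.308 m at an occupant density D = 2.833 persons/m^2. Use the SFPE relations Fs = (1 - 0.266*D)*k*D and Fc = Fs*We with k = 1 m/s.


1 - 0.266*D = 1 - 0.266*2.833 = 0.24642
Fs = 0.24642 * 1 * 2.833 = 0.69811 persons/(s*m)
Fc = 0.69811 * 1.308 = 0.91313 persons/s

0.91313 persons/s


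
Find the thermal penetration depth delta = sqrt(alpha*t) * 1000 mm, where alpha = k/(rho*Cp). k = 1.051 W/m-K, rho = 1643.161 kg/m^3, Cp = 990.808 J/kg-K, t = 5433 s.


alpha = 1.051 / (1643.161 * 990.808) = 6.4555e-07 m^2/s
alpha * t = 0.0035073
delta = sqrt(0.0035073) * 1000 = 59.222 mm

59.222 mm


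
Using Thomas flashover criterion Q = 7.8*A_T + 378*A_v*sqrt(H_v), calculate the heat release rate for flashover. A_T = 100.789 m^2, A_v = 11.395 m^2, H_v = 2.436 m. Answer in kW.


7.8*A_T = 786.15
sqrt(H_v) = 1.5608
378*A_v*sqrt(H_v) = 6722.7
Q = 786.15 + 6722.7 = 7508.9 kW

7508.9 kW


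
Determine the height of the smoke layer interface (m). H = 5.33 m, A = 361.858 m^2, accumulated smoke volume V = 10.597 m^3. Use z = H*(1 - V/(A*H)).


V/(A*H) = 0.0054944
1 - 0.0054944 = 0.99451
z = 5.33 * 0.99451 = 5.3007 m

5.3007 m


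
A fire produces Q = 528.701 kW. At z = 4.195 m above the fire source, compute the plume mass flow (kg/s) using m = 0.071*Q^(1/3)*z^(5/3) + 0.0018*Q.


Q^(1/3) = 8.0861
z^(5/3) = 10.912
First term = 0.071 * 8.0861 * 10.912 = 6.2644
Second term = 0.0018 * 528.701 = 0.95166
m = 7.2161 kg/s

7.2161 kg/s


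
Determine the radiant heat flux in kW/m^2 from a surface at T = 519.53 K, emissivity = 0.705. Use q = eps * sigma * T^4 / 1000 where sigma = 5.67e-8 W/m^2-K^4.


T^4 = 7.2852e+10
q = 0.705 * 5.67e-8 * 7.2852e+10 / 1000 = 2.9122 kW/m^2

2.9122 kW/m^2


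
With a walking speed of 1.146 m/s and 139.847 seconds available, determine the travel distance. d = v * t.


d = 1.146 * 139.847 = 160.26 m

160.26 m


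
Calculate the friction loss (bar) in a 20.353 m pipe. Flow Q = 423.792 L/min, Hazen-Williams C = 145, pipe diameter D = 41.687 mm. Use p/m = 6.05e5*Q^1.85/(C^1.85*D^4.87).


Q^1.85 = 72482
C^1.85 = 9966.2
D^4.87 = 7.7518e+07
p/m = 0.056762 bar/m
p_total = 0.056762 * 20.353 = 1.1553 bar

1.1553 bar


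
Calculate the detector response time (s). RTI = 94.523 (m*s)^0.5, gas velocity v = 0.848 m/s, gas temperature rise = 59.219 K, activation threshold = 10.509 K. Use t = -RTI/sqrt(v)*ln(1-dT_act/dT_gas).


dT_act/dT_gas = 0.17746
ln(1 - 0.17746) = -0.19536
t = -94.523 / sqrt(0.848) * -0.19536 = 20.053 s

20.053 s


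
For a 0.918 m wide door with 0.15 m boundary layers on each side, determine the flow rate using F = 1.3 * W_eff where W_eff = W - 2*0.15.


W_eff = 0.918 - 0.30 = 0.618 m
F = 1.3 * 0.618 = 0.80340 persons/s

0.80340 persons/s


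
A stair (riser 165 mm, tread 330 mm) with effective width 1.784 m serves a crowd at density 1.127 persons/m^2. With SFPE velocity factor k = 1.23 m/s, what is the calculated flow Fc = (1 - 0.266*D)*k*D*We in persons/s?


1 - 0.266*D = 1 - 0.266*1.127 = 0.70022
Fs = 0.70022 * 1.23 * 1.127 = 0.97065 persons/(s*m)
Fc = 0.97065 * 1.784 = 1.7316 persons/s

1.7316 persons/s


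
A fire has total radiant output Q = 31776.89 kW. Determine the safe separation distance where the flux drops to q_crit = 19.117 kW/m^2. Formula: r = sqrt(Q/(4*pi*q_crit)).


4*pi*q_crit = 240.23
Q/(4*pi*q_crit) = 132.28
r = sqrt(132.28) = 11.501 m

11.501 m


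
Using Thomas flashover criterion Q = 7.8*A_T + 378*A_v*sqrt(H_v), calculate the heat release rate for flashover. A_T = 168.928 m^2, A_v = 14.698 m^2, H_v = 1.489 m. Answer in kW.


7.8*A_T = 1317.6
sqrt(H_v) = 1.2202
378*A_v*sqrt(H_v) = 6779.5
Q = 1317.6 + 6779.5 = 8097.1 kW

8097.1 kW


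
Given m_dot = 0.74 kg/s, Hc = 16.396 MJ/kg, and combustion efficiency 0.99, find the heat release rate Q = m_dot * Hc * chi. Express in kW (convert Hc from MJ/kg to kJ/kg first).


Hc = 16.396 MJ/kg = 16.396 * 1000 kJ/kg = 16396 kJ/kg
Q = 0.74 kg/s * 16396 kJ/kg * 0.99 = 12012 kW

12012 kW


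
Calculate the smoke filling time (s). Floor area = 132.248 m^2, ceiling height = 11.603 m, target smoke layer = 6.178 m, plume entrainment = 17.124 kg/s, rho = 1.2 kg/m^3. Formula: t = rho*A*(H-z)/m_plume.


H - z = 5.425 m
t = 1.2 * 132.248 * 5.425 / 17.124 = 50.276 s

50.276 s


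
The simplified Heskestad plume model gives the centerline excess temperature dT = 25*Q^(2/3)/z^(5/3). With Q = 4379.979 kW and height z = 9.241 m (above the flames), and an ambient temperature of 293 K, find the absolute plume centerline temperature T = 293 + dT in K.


Q^(2/3) = 267.70
z^(5/3) = 40.694
dT = 25 * 267.70 / 40.694 = 164.46 K
T = 293 + 164.46 = 457.46 K

457.46 K


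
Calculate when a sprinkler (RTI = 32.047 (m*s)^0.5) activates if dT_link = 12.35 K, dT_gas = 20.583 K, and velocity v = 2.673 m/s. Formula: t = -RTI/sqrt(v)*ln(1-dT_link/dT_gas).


dT_link/dT_gas = 0.60001
ln(1 - 0.60001) = -0.91632
t = -32.047 / sqrt(2.673) * -0.91632 = 17.961 s

17.961 s


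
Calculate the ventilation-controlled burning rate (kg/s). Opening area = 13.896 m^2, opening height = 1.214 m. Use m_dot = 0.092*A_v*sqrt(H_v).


sqrt(H_v) = 1.1018
m_dot = 0.092 * 13.896 * 1.1018 = 1.4086 kg/s

1.4086 kg/s


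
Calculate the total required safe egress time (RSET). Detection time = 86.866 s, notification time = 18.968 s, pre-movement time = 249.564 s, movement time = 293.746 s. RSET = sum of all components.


Total = 86.866 + 18.968 + 249.564 + 293.746 = 649.144 s

649.144 s
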